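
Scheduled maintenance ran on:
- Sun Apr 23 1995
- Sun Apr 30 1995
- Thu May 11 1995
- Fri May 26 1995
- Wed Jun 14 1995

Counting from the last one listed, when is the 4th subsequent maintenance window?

The spacing grows by 4 each time: 7, 11, 15, 19 days.
Next gap: 23 days. Wed Jun 14 1995 + 23 days = Fri Jul 7 1995.
Next gap: 27 days. Fri Jul 7 1995 + 27 days = Thu Aug 3 1995.
Next gap: 31 days. Thu Aug 3 1995 + 31 days = Sun Sep 3 1995.
Next gap: 35 days. Sun Sep 3 1995 + 35 days = Sun Oct 8 1995.

Sun Oct 8 1995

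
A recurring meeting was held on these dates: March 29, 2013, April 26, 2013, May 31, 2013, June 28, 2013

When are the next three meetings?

All Fridays; the gaps (28, 35, 28) vary with month length.
This is the last Friday of each month.
Last Friday of July 2013: July 26, 2013.
Last Friday of August 2013: August 30, 2013.
Last Friday of September 2013: September 27, 2013.

July 26, 2013; August 30, 2013; September 27, 2013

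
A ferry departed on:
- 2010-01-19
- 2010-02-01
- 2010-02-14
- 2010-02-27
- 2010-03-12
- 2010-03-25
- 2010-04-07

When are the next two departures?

2010-04-20, 2010-05-03

The spacing is 13, 13, 13, 13, 13, 13 days — always 13 days.
2010-04-07 + 13 days = 2010-04-20.
2010-04-20 + 13 days = 2010-05-03.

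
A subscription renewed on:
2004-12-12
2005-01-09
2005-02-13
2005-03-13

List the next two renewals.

All dates are Sundays, 28, 35, 28 days apart.
Specifically, the 2nd Sunday of each month.
April 2005 — 2nd Sunday is 2005-04-10.
May 2005 — 2nd Sunday is 2005-05-08.

2005-04-10, 2005-05-08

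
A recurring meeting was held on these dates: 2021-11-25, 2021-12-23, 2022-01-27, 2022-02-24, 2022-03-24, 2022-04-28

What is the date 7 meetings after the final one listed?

These are Thursdays at 28- or 35-day spacing (28, 35, 28, 28, 35).
The pattern: 4th Thursday of the month.
May 2022 — 4th Thursday is 2022-05-26.
4th Thursday of June 2022: 2022-06-23.
July 2022 — 4th Thursday is 2022-07-28.
August 2022 — 4th Thursday is 2022-08-25.
4th Thursday of September 2022: 2022-09-22.
October 2022 — 4th Thursday is 2022-10-27.
November 2022 — 4th Thursday is 2022-11-24.

2022-11-24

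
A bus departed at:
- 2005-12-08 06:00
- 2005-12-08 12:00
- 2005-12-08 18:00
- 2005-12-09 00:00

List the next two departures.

Gaps: 6, 6, 6 hours — each event is 6 hours after the previous one.
2005-12-09 00:00 + 6 h = 2005-12-09 06:00.
2005-12-09 06:00 + 6 h = 2005-12-09 12:00.

2005-12-09 06:00, 2005-12-09 12:00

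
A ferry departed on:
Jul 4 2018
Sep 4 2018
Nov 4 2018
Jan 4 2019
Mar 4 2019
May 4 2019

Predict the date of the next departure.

Each date is the 4th; the gaps (62, 61, 61, 59, 61) track the month lengths.
The rule is the 4th of every 2 months.
July 2019: Jul 4 2019.

Jul 4 2019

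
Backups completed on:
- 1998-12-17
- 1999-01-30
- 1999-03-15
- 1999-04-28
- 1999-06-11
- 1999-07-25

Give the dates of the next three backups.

Gaps between consecutive events: 44, 44, 44, 44, 44 days — a constant 44-day interval.
1999-07-25 + 44 days = 1999-09-07.
1999-09-07 + 44 days = 1999-10-21.
1999-10-21 + 44 days = 1999-12-04.

1999-09-07, 1999-10-21, 1999-12-04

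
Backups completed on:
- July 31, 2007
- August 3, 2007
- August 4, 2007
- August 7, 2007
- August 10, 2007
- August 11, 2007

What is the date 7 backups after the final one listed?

Gaps: 3, 1, 3, 3, 1 days — not constant, but cyclic with period 3.
The events fall on every Tuesday, Friday and Saturday.
Next Tuesday: August 14, 2007.
The following Friday is August 17, 2007.
Next Saturday: August 18, 2007.
The following Tuesday is August 21, 2007.
The following Friday is August 24, 2007.
The following Saturday is August 25, 2007.
The following Tuesday is August 28, 2007.

August 28, 2007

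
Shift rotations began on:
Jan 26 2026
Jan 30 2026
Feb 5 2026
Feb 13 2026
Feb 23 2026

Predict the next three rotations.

Intervals are 4, 6, 8, 10 days — an arithmetic progression with common difference 2.
Next gap: 12 days. Feb 23 2026 + 12 days = Mar 7 2026.
Next gap: 14 days. Mar 7 2026 + 14 days = Mar 21 2026.
Next gap: 16 days. Mar 21 2026 + 16 days = Apr 6 2026.

Mar 7 2026, Mar 21 2026, Apr 6 2026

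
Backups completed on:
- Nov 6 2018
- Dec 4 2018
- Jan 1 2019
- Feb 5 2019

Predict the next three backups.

Mar 5 2019, Apr 2 2019, May 7 2019

These are Tuesdays at 28- or 35-day spacing (28, 28, 35).
The pattern: 1st Tuesday of the month.
1st Tuesday of March 2019: Mar 5 2019.
1st Tuesday of April 2019: Apr 2 2019.
May 2019 — 1st Tuesday is May 7 2019.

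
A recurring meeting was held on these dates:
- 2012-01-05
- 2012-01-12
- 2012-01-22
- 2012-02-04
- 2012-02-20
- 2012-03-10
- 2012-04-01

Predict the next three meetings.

Intervals are 7, 10, 13, 16, 19, 22 days — an arithmetic progression with common difference 3.
Next gap: 25 days. 2012-04-01 + 25 days = 2012-04-26.
Next gap: 28 days. 2012-04-26 + 28 days = 2012-05-24.
Next gap: 31 days. 2012-05-24 + 31 days = 2012-06-24.

2012-04-26, 2012-05-24, 2012-06-24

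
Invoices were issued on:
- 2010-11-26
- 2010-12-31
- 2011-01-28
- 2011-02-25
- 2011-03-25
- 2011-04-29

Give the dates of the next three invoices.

2011-05-27, 2011-06-24, 2011-07-29

All Fridays; the gaps (35, 28, 28, 28, 35) vary with month length.
This is the last Friday of each month.
May 2011 ends with Friday 2011-05-27.
Last Friday of June 2011: 2011-06-24.
July 2011 ends with Friday 2011-07-29.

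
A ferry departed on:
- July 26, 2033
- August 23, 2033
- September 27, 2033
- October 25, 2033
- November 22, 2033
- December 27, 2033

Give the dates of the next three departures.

January 24, 2034; February 28, 2034; March 28, 2034

Gaps: 28, 35, 28, 28, 35 days — a mix of 28 and 35. Every date is a Tuesday.
Each is the 4th Tuesday of its month.
January 2034 — 4th Tuesday is January 24, 2034.
February 2034 — 4th Tuesday is February 28, 2034.
March 2034 — 4th Tuesday is March 28, 2034.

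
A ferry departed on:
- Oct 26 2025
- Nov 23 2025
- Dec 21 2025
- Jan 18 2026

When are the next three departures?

Gaps between consecutive events: 28, 28, 28 days — a constant 28-day interval.
Jan 18 2026 + 28 days = Feb 15 2026.
Feb 15 2026 + 28 days = Mar 15 2026.
Mar 15 2026 + 28 days = Apr 12 2026.

Feb 15 2026, Mar 15 2026, Apr 12 2026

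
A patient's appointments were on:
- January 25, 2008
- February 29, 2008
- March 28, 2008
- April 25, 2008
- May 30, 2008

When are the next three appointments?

June 27, 2008; July 25, 2008; August 29, 2008

These are Fridays with 35, 28, 28, 35-day gaps.
Each is the final Friday of its month — February 29, 2008 is past the 28th, so '4th Friday' doesn't fit.
June 2008 ends with Friday June 27, 2008.
July 2008 ends with Friday July 25, 2008.
Last Friday of August 2008: August 29, 2008.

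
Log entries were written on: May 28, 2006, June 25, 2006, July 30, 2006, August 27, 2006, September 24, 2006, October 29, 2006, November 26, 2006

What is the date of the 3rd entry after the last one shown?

February 25, 2007

These are Sundays with 28, 35, 28, 28, 35, 28-day gaps.
Each is the final Sunday of its month — July 30, 2006 is past the 28th, so '4th Sunday' doesn't fit.
Last Sunday of December 2006: December 31, 2006.
January 2007 ends with Sunday January 28, 2007.
February 2007 ends with Sunday February 25, 2007.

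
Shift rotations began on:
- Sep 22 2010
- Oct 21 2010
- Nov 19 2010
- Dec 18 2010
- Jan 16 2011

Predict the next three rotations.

The spacing is 29, 29, 29, 29 days — always 29 days.
Jan 16 2011 + 29 days = Feb 14 2011.
Feb 14 2011 + 29 days = Mar 15 2011.
Mar 15 2011 + 29 days = Apr 13 2011.

Feb 14 2011, Mar 15 2011, Apr 13 2011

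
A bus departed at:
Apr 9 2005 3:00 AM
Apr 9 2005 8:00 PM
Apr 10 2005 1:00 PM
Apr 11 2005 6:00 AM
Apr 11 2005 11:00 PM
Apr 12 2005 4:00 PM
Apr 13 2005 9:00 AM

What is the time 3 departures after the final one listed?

Apr 15 2005 12:00 PM

Gaps: 17, 17, 17, 17, 17, 17 hours — each event is 17 hours after the previous one.
Apr 13 2005 9:00 AM + 17 h = Apr 14 2005 2:00 AM.
Apr 14 2005 2:00 AM + 17 h = Apr 14 2005 7:00 PM.
Apr 14 2005 7:00 PM + 17 h = Apr 15 2005 12:00 PM.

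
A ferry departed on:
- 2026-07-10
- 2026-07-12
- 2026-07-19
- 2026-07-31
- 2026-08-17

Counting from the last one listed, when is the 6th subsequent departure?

2027-03-12

Intervals are 2, 7, 12, 17 days — an arithmetic progression with common difference 5.
Next gap: 22 days. 2026-08-17 + 22 days = 2026-09-08.
Next gap: 27 days. 2026-09-08 + 27 days = 2026-10-05.
Next gap: 32 days. 2026-10-05 + 32 days = 2026-11-06.
Next gap: 37 days. 2026-11-06 + 37 days = 2026-12-13.
Next gap: 42 days. 2026-12-13 + 42 days = 2027-01-24.
Next gap: 47 days. 2027-01-24 + 47 days = 2027-03-12.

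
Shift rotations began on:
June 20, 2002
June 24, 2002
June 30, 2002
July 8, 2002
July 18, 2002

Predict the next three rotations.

Gaps: 4, 6, 8, 10 days — each gap is 2 larger than the previous one.
Next gap: 12 days. July 18, 2002 + 12 days = July 30, 2002.
Next gap: 14 days. July 30, 2002 + 14 days = August 13, 2002.
Next gap: 16 days. August 13, 2002 + 16 days = August 29, 2002.

July 30, 2002; August 13, 2002; August 29, 2002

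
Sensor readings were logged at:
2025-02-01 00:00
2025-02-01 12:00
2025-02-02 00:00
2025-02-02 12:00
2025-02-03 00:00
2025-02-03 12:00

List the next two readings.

2025-02-04 00:00, 2025-02-04 12:00

The interval is a steady 12 hours (12, 12, 12, 12, 12).
2025-02-03 12:00 + 12 h = 2025-02-04 00:00.
2025-02-04 00:00 + 12 h = 2025-02-04 12:00.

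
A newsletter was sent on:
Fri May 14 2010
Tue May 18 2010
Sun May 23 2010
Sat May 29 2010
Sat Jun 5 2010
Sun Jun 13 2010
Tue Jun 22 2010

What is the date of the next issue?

The spacing grows by 1 each time: 4, 5, 6, 7, 8, 9 days.
Next gap: 10 days. Tue Jun 22 2010 + 10 days = Fri Jul 2 2010.

Fri Jul 2 2010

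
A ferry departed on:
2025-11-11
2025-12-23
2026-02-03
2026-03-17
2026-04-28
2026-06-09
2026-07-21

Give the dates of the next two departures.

Gaps between consecutive events: 42, 42, 42, 42, 42, 42 days — a constant 42-day interval.
2026-07-21 + 42 days = 2026-09-01.
2026-09-01 + 42 days = 2026-10-13.

2026-09-01, 2026-10-13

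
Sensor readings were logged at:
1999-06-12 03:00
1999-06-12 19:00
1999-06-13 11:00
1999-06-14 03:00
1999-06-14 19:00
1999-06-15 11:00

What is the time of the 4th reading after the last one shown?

1999-06-18 03:00

Gaps: 16, 16, 16, 16, 16 hours — each event is 16 hours after the previous one.
1999-06-15 11:00 + 16 h = 1999-06-16 03:00.
1999-06-16 03:00 + 16 h = 1999-06-16 19:00.
1999-06-16 19:00 + 16 h = 1999-06-17 11:00.
1999-06-17 11:00 + 16 h = 1999-06-18 03:00.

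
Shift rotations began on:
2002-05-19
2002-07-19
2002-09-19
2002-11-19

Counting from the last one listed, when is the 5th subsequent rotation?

The day-of-month is always 19 (61, 62, 61 days between events).
So this recurs on the 19th of every 2 months.
January 2003: 2003-01-19.
Next: March 2003 → 2003-03-19.
Next: May 2003 → 2003-05-19.
Next: July 2003 → 2003-07-19.
September 2003: 2003-09-19.

2003-09-19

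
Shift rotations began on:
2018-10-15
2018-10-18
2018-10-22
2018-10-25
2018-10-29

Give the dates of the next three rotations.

2018-11-01, 2018-11-05, 2018-11-08

Gaps: 3, 4, 3, 4 days — not constant, but cyclic with period 2.
The events fall on every Monday and Thursday.
The following Thursday is 2018-11-01.
Next Monday: 2018-11-05.
The following Thursday is 2018-11-08.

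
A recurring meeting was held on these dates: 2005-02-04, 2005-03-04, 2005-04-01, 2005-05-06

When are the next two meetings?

2005-06-03, 2005-07-01

These are Fridays at 28- or 35-day spacing (28, 28, 35).
The pattern: 1st Friday of the month.
June 2005 — 1st Friday is 2005-06-03.
July 2005 — 1st Friday is 2005-07-01.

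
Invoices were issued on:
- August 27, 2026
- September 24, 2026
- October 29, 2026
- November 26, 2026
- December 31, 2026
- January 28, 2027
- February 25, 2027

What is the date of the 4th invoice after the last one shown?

June 24, 2027

All Thursdays; the gaps (28, 35, 28, 35, 28, 28) vary with month length.
This is the last Thursday of each month.
March 2027 ends with Thursday March 25, 2027.
April 2027 ends with Thursday April 29, 2027.
May 2027 ends with Thursday May 27, 2027.
June 2027 ends with Thursday June 24, 2027.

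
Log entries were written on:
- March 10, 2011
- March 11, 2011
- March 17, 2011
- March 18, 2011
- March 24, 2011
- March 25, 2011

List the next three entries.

Gaps: 1, 6, 1, 6, 1 days — not constant, but cyclic with period 2.
The events fall on every Thursday and Friday.
Next Thursday: March 31, 2011.
Next Friday: April 1, 2011.
The following Thursday is April 7, 2011.

March 31, 2011; April 1, 2011; April 7, 2011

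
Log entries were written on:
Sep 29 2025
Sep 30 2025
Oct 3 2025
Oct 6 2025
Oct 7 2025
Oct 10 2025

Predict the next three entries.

Gaps: 1, 3, 3, 1, 3 days — not constant, but cyclic with period 3.
The events fall on every Monday, Tuesday and Friday.
Next Monday: Oct 13 2025.
Next Tuesday: Oct 14 2025.
The following Friday is Oct 17 2025.

Oct 13 2025, Oct 14 2025, Oct 17 2025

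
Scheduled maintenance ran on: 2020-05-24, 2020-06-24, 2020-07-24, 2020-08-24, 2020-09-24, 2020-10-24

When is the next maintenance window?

The day-of-month is always 24 (31, 30, 31, 31, 30 days between events).
So this recurs on the 24th of each month.
Next: November 2020 → 2020-11-24.

2020-11-24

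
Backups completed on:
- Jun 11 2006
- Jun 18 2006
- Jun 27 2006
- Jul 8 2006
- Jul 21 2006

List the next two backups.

Aug 5 2006, Aug 22 2006

Gaps: 7, 9, 11, 13 days — each gap is 2 larger than the previous one.
Next gap: 15 days. Jul 21 2006 + 15 days = Aug 5 2006.
Next gap: 17 days. Aug 5 2006 + 17 days = Aug 22 2006.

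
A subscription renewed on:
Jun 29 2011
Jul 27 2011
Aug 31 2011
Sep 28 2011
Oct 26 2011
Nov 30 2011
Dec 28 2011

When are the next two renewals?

All Wednesdays; the gaps (28, 35, 28, 28, 35, 28) vary with month length.
This is the last Wednesday of each month.
Last Wednesday of January 2012: Jan 25 2012.
Last Wednesday of February 2012: Feb 29 2012.

Jan 25 2012, Feb 29 2012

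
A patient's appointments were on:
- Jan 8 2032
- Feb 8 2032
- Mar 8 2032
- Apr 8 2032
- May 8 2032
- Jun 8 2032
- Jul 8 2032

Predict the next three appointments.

Each date is the 8th; the gaps (31, 29, 31, 30, 31, 30) track the month lengths.
The rule is the 8th of each month.
Next: August 2032 → Aug 8 2032.
Next: September 2032 → Sep 8 2032.
October 2032: Oct 8 2032.

Aug 8 2032, Sep 8 2032, Oct 8 2032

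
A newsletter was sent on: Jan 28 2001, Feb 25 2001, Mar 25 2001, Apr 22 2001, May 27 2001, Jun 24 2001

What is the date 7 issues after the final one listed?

Gaps: 28, 28, 28, 35, 28 days — a mix of 28 and 35. Every date is a Sunday.
Each is the 4th Sunday of its month.
July 2001 — 4th Sunday is Jul 22 2001.
4th Sunday of August 2001: Aug 26 2001.
4th Sunday of September 2001: Sep 23 2001.
October 2001 — 4th Sunday is Oct 28 2001.
4th Sunday of November 2001: Nov 25 2001.
4th Sunday of December 2001: Dec 23 2001.
4th Sunday of January 2002: Jan 27 2002.

Jan 27 2002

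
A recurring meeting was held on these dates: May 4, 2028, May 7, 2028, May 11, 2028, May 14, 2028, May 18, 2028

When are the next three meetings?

May 21, 2028; May 25, 2028; May 28, 2028

Every event lands on a Thursday or Sunday (gaps cycle 3, 4, 3, 4).
So the schedule is: every Thursday and Sunday.
The following Sunday is May 21, 2028.
The following Thursday is May 25, 2028.
Next Sunday: May 28, 2028.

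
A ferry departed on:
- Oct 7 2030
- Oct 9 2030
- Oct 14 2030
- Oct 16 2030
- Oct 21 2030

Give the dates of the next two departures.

Every event lands on a Monday or Wednesday (gaps cycle 2, 5, 2, 5).
So the schedule is: every Monday and Wednesday.
Next Wednesday: Oct 23 2030.
Next Monday: Oct 28 2030.

Oct 23 2030, Oct 28 2030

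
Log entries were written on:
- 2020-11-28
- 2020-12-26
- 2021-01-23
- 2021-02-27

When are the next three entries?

2021-03-27, 2021-04-24, 2021-05-22

Gaps: 28, 28, 35 days — a mix of 28 and 35. Every date is a Saturday.
Each is the 4th Saturday of its month.
March 2021 — 4th Saturday is 2021-03-27.
4th Saturday of April 2021: 2021-04-24.
May 2021 — 4th Saturday is 2021-05-22.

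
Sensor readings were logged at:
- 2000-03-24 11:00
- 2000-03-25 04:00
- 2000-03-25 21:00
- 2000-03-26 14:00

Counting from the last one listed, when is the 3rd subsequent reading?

2000-03-28 17:00

The interval is a steady 17 hours (17, 17, 17).
2000-03-26 14:00 + 17 h = 2000-03-27 07:00.
2000-03-27 07:00 + 17 h = 2000-03-28 00:00.
2000-03-28 00:00 + 17 h = 2000-03-28 17:00.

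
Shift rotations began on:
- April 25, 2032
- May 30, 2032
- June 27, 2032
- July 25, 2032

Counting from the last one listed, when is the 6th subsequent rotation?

January 30, 2033

These are Sundays with 35, 28, 28-day gaps.
Each is the final Sunday of its month — May 30, 2032 is past the 28th, so '4th Sunday' doesn't fit.
August 2032 ends with Sunday August 29, 2032.
September 2032 ends with Sunday September 26, 2032.
Last Sunday of October 2032: October 31, 2032.
November 2032 ends with Sunday November 28, 2032.
December 2032 ends with Sunday December 26, 2032.
Last Sunday of January 2033: January 30, 2033.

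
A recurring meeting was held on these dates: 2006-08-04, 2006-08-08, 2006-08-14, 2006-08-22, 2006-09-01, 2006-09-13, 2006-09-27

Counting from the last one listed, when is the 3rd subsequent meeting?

Gaps: 4, 6, 8, 10, 12, 14 days — each gap is 2 larger than the previous one.
Next gap: 16 days. 2006-09-27 + 16 days = 2006-10-13.
Next gap: 18 days. 2006-10-13 + 18 days = 2006-10-31.
Next gap: 20 days. 2006-10-31 + 20 days = 2006-11-20.

2006-11-20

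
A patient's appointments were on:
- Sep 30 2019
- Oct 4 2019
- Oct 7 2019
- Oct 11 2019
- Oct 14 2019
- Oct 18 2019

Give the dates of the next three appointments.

Every event lands on a Monday or Friday (gaps cycle 4, 3, 4, 3, 4).
So the schedule is: every Monday and Friday.
Next Monday: Oct 21 2019.
The following Friday is Oct 25 2019.
The following Monday is Oct 28 2019.

Oct 21 2019, Oct 25 2019, Oct 28 2019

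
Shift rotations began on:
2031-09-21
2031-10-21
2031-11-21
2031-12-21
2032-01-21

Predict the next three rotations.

The day-of-month is always 21 (30, 31, 30, 31 days between events).
So this recurs on the 21st of each month.
February 2032: 2032-02-21.
Next: March 2032 → 2032-03-21.
Next: April 2032 → 2032-04-21.

2032-02-21, 2032-03-21, 2032-04-21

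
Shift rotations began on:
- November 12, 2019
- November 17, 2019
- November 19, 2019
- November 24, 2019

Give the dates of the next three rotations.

November 26, 2019; December 1, 2019; December 3, 2019

Gaps: 5, 2, 5 days — not constant, but cyclic with period 2.
The events fall on every Tuesday and Sunday.
Next Tuesday: November 26, 2019.
Next Sunday: December 1, 2019.
Next Tuesday: December 3, 2019.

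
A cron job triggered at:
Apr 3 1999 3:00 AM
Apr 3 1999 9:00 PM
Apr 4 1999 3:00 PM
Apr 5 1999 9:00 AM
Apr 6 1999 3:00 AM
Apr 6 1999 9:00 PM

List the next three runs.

Apr 7 1999 3:00 PM, Apr 8 1999 9:00 AM, Apr 9 1999 3:00 AM

Spacing: 18, 18, 18, 18, 18 h — constant 18 h.
Apr 6 1999 9:00 PM + 18 h = Apr 7 1999 3:00 PM.
Apr 7 1999 3:00 PM + 18 h = Apr 8 1999 9:00 AM.
Apr 8 1999 9:00 AM + 18 h = Apr 9 1999 3:00 AM.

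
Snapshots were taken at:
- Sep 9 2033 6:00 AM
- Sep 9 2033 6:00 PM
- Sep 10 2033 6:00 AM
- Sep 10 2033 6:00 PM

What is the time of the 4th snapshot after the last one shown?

Sep 12 2033 6:00 PM

The interval is a steady 12 hours (12, 12, 12).
Sep 10 2033 6:00 PM + 12 h = Sep 11 2033 6:00 AM.
Sep 11 2033 6:00 AM + 12 h = Sep 11 2033 6:00 PM.
Sep 11 2033 6:00 PM + 12 h = Sep 12 2033 6:00 AM.
Sep 12 2033 6:00 AM + 12 h = Sep 12 2033 6:00 PM.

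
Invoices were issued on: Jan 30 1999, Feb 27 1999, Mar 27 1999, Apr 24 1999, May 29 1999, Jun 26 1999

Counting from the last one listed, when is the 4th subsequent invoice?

All Saturdays; the gaps (28, 28, 28, 35, 28) vary with month length.
This is the last Saturday of each month.
Last Saturday of July 1999: Jul 31 1999.
Last Saturday of August 1999: Aug 28 1999.
Last Saturday of September 1999: Sep 25 1999.
Last Saturday of October 1999: Oct 30 1999.

Oct 30 1999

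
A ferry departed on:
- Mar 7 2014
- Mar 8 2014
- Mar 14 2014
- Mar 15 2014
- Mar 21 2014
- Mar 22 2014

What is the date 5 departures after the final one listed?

Gaps: 1, 6, 1, 6, 1 days — not constant, but cyclic with period 2.
The events fall on every Friday and Saturday.
The following Friday is Mar 28 2014.
The following Saturday is Mar 29 2014.
Next Friday: Apr 4 2014.
The following Saturday is Apr 5 2014.
Next Friday: Apr 11 2014.

Apr 11 2014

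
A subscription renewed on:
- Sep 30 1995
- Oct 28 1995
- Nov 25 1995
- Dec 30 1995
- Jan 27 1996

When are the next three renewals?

Feb 24 1996, Mar 30 1996, Apr 27 1996

These are Saturdays with 28, 28, 35, 28-day gaps.
Each is the final Saturday of its month — Sep 30 1995 is past the 28th, so '4th Saturday' doesn't fit.
Last Saturday of February 1996: Feb 24 1996.
Last Saturday of March 1996: Mar 30 1996.
Last Saturday of April 1996: Apr 27 1996.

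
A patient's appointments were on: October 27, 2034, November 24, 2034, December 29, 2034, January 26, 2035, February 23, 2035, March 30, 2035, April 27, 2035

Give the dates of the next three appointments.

All Fridays; the gaps (28, 35, 28, 28, 35, 28) vary with month length.
This is the last Friday of each month.
May 2035 ends with Friday May 25, 2035.
June 2035 ends with Friday June 29, 2035.
July 2035 ends with Friday July 27, 2035.

May 25, 2035; June 29, 2035; July 27, 2035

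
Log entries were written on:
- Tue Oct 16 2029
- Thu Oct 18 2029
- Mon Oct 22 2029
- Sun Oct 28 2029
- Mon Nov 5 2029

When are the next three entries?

Thu Nov 15 2029, Tue Nov 27 2029, Tue Dec 11 2029

Intervals are 2, 4, 6, 8 days — an arithmetic progression with common difference 2.
Next gap: 10 days. Mon Nov 5 2029 + 10 days = Thu Nov 15 2029.
Next gap: 12 days. Thu Nov 15 2029 + 12 days = Tue Nov 27 2029.
Next gap: 14 days. Tue Nov 27 2029 + 14 days = Tue Dec 11 2029.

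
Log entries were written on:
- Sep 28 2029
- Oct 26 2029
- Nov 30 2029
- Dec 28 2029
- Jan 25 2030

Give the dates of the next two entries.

Feb 22 2030, Mar 29 2030

These are Fridays with 28, 35, 28, 28-day gaps.
Each is the final Friday of its month — Nov 30 2029 is past the 28th, so '4th Friday' doesn't fit.
February 2030 ends with Friday Feb 22 2030.
March 2030 ends with Friday Mar 29 2030.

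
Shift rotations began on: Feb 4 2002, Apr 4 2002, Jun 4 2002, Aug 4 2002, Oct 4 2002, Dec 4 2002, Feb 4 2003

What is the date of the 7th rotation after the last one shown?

Each date is the 4th; the gaps (59, 61, 61, 61, 61, 62) track the month lengths.
The rule is the 4th of every 2 months.
April 2003: Apr 4 2003.
June 2003: Jun 4 2003.
Next: August 2003 → Aug 4 2003.
Next: October 2003 → Oct 4 2003.
December 2003: Dec 4 2003.
Next: February 2004 → Feb 4 2004.
Next: April 2004 → Apr 4 2004.

Apr 4 2004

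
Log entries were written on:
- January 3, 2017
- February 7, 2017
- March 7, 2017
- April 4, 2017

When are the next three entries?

Gaps: 35, 28, 28 days — a mix of 28 and 35. Every date is a Tuesday.
Each is the 1st Tuesday of its month.
1st Tuesday of May 2017: May 2, 2017.
June 2017 — 1st Tuesday is June 6, 2017.
July 2017 — 1st Tuesday is July 4, 2017.

May 2, 2017; June 6, 2017; July 4, 2017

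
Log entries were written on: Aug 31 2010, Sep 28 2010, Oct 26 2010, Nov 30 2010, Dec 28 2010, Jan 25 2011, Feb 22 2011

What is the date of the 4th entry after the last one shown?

Jun 28 2011

These are Tuesdays with 28, 28, 35, 28, 28, 28-day gaps.
Each is the final Tuesday of its month — Aug 31 2010 is past the 28th, so '4th Tuesday' doesn't fit.
March 2011 ends with Tuesday Mar 29 2011.
Last Tuesday of April 2011: Apr 26 2011.
May 2011 ends with Tuesday May 31 2011.
Last Tuesday of June 2011: Jun 28 2011.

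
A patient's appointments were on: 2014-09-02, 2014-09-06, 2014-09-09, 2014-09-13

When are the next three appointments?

2014-09-16, 2014-09-20, 2014-09-23

Every event lands on a Tuesday or Saturday (gaps cycle 4, 3, 4).
So the schedule is: every Tuesday and Saturday.
The following Tuesday is 2014-09-16.
Next Saturday: 2014-09-20.
Next Tuesday: 2014-09-23.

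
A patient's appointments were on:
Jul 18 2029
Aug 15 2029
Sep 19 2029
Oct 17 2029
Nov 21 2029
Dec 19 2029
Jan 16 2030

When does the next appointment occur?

Feb 20 2030

All dates are Wednesdays, 28, 35, 28, 35, 28, 28 days apart.
Specifically, the 3rd Wednesday of each month.
February 2030 — 3rd Wednesday is Feb 20 2030.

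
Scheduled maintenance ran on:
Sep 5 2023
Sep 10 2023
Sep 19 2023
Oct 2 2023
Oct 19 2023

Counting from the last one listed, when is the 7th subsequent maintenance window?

Gaps: 5, 9, 13, 17 days — each gap is 4 larger than the previous one.
Next gap: 21 days. Oct 19 2023 + 21 days = Nov 9 2023.
Next gap: 25 days. Nov 9 2023 + 25 days = Dec 4 2023.
Next gap: 29 days. Dec 4 2023 + 29 days = Jan 2 2024.
Next gap: 33 days. Jan 2 2024 + 33 days = Feb 4 2024.
Next gap: 37 days. Feb 4 2024 + 37 days = Mar 12 2024.
Next gap: 41 days. Mar 12 2024 + 41 days = Apr 22 2024.
Next gap: 45 days. Apr 22 2024 + 45 days = Jun 6 2024.

Jun 6 2024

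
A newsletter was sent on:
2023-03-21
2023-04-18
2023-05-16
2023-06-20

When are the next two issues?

Gaps: 28, 28, 35 days — a mix of 28 and 35. Every date is a Tuesday.
Each is the 3rd Tuesday of its month.
3rd Tuesday of July 2023: 2023-07-18.
3rd Tuesday of August 2023: 2023-08-15.

2023-07-18, 2023-08-15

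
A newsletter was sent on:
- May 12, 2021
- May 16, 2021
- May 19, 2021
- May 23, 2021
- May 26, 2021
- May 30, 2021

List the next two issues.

Gaps: 4, 3, 4, 3, 4 days — not constant, but cyclic with period 2.
The events fall on every Wednesday and Sunday.
Next Wednesday: June 2, 2021.
Next Sunday: June 6, 2021.

June 2, 2021; June 6, 2021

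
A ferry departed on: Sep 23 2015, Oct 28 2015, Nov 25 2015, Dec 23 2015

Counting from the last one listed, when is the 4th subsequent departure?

These are Wednesdays at 28- or 35-day spacing (35, 28, 28).
The pattern: 4th Wednesday of the month.
January 2016 — 4th Wednesday is Jan 27 2016.
February 2016 — 4th Wednesday is Feb 24 2016.
March 2016 — 4th Wednesday is Mar 23 2016.
April 2016 — 4th Wednesday is Apr 27 2016.

Apr 27 2016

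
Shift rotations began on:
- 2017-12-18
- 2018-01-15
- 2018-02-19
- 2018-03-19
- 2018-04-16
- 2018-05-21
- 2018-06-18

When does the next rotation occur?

2018-07-16

Gaps: 28, 35, 28, 28, 35, 28 days — a mix of 28 and 35. Every date is a Monday.
Each is the 3rd Monday of its month.
3rd Monday of July 2018: 2018-07-16.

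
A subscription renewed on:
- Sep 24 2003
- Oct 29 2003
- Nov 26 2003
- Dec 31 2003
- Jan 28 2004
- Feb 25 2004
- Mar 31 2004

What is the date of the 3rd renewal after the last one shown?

Jun 30 2004

Every date is a Wednesday; gaps 35, 28, 35, 28, 28, 35 days.
Each is the last Wednesday of its month (at least one falls on the 29th or later, ruling out '4th Wednesday').
April 2004 ends with Wednesday Apr 28 2004.
Last Wednesday of May 2004: May 26 2004.
June 2004 ends with Wednesday Jun 30 2004.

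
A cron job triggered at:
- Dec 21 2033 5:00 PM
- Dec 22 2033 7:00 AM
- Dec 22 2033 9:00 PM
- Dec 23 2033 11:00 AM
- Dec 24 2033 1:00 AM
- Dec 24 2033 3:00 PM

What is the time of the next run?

Dec 25 2033 5:00 AM

Gaps: 14, 14, 14, 14, 14 hours — each event is 14 hours after the previous one.
Dec 24 2033 3:00 PM + 14 h = Dec 25 2033 5:00 AM.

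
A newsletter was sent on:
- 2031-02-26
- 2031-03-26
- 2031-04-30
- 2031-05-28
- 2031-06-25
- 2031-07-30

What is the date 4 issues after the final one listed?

All Wednesdays; the gaps (28, 35, 28, 28, 35) vary with month length.
This is the last Wednesday of each month.
August 2031 ends with Wednesday 2031-08-27.
Last Wednesday of September 2031: 2031-09-24.
Last Wednesday of October 2031: 2031-10-29.
Last Wednesday of November 2031: 2031-11-26.

2031-11-26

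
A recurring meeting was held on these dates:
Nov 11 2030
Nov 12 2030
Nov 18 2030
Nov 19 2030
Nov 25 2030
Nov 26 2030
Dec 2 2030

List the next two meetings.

Gaps: 1, 6, 1, 6, 1, 6 days — not constant, but cyclic with period 2.
The events fall on every Monday and Tuesday.
The following Tuesday is Dec 3 2030.
Next Monday: Dec 9 2030.

Dec 3 2030, Dec 9 2030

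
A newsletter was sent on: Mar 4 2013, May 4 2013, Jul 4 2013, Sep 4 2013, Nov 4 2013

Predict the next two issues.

Jan 4 2014, Mar 4 2014

Gaps: 61, 61, 62, 61 days — not constant. Every event is on the 4th of the month.
Pattern: the 4th of every 2 months.
Next: January 2014 → Jan 4 2014.
March 2014: Mar 4 2014.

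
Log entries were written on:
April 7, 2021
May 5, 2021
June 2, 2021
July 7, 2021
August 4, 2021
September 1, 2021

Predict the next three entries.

October 6, 2021; November 3, 2021; December 1, 2021

All dates are Wednesdays, 28, 28, 35, 28, 28 days apart.
Specifically, the 1st Wednesday of each month.
October 2021 — 1st Wednesday is October 6, 2021.
1st Wednesday of November 2021: November 3, 2021.
1st Wednesday of December 2021: December 1, 2021.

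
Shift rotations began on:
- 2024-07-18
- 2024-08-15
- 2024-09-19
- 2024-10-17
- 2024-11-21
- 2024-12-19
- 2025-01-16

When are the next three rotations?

These are Thursdays at 28- or 35-day spacing (28, 35, 28, 35, 28, 28).
The pattern: 3rd Thursday of the month.
February 2025 — 3rd Thursday is 2025-02-20.
3rd Thursday of March 2025: 2025-03-20.
3rd Thursday of April 2025: 2025-04-17.

2025-02-20, 2025-03-20, 2025-04-17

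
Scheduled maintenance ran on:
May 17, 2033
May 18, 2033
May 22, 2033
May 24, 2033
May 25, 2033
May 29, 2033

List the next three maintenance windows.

May 31, 2033; June 1, 2033; June 5, 2033

The gap pattern 1, 4, 2, 1, 4 repeats every 3 events.
These are the Tuesdays, Wednesdays and Sundays of each week.
Next Tuesday: May 31, 2033.
Next Wednesday: June 1, 2033.
Next Sunday: June 5, 2033.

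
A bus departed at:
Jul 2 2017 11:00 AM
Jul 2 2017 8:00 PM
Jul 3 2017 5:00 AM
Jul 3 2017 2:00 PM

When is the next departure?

Jul 3 2017 11:00 PM

Gaps: 9, 9, 9 hours — each event is 9 hours after the previous one.
Jul 3 2017 2:00 PM + 9 h = Jul 3 2017 11:00 PM.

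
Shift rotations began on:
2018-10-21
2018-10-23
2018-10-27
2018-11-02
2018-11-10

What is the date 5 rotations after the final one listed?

2019-01-19

The spacing grows by 2 each time: 2, 4, 6, 8 days.
Next gap: 10 days. 2018-11-10 + 10 days = 2018-11-20.
Next gap: 12 days. 2018-11-20 + 12 days = 2018-12-02.
Next gap: 14 days. 2018-12-02 + 14 days = 2018-12-16.
Next gap: 16 days. 2018-12-16 + 16 days = 2019-01-01.
Next gap: 18 days. 2019-01-01 + 18 days = 2019-01-19.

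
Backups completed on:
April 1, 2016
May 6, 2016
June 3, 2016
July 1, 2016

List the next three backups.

These are Fridays at 28- or 35-day spacing (35, 28, 28).
The pattern: 1st Friday of the month.
August 2016 — 1st Friday is August 5, 2016.
September 2016 — 1st Friday is September 2, 2016.
October 2016 — 1st Friday is October 7, 2016.

August 5, 2016; September 2, 2016; October 7, 2016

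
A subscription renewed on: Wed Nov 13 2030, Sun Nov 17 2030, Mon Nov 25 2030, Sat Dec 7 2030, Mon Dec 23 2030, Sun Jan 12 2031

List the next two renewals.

Wed Feb 5 2031, Wed Mar 5 2031

The spacing grows by 4 each time: 4, 8, 12, 16, 20 days.
Next gap: 24 days. Sun Jan 12 2031 + 24 days = Wed Feb 5 2031.
Next gap: 28 days. Wed Feb 5 2031 + 28 days = Wed Mar 5 2031.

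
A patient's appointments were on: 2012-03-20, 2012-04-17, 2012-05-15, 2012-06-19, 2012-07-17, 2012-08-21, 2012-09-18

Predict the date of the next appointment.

2012-10-16

All dates are Tuesdays, 28, 28, 35, 28, 35, 28 days apart.
Specifically, the 3rd Tuesday of each month.
October 2012 — 3rd Tuesday is 2012-10-16.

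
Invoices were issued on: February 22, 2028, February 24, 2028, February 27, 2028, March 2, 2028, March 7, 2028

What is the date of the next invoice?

March 13, 2028

The spacing grows by 1 each time: 2, 3, 4, 5 days.
Next gap: 6 days. March 7, 2028 + 6 days = March 13, 2028.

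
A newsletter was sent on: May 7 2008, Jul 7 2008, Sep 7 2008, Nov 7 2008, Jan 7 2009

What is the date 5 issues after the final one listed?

Nov 7 2009

Gaps: 61, 62, 61, 61 days — not constant. Every event is on the 7th of the month.
Pattern: the 7th of every 2 months.
Next: March 2009 → Mar 7 2009.
Next: May 2009 → May 7 2009.
July 2009: Jul 7 2009.
September 2009: Sep 7 2009.
Next: November 2009 → Nov 7 2009.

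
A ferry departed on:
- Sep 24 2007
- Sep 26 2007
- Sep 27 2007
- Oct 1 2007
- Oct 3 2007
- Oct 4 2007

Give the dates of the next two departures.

Oct 8 2007, Oct 10 2007

Gaps: 2, 1, 4, 2, 1 days — not constant, but cyclic with period 3.
The events fall on every Monday, Wednesday and Thursday.
Next Monday: Oct 8 2007.
Next Wednesday: Oct 10 2007.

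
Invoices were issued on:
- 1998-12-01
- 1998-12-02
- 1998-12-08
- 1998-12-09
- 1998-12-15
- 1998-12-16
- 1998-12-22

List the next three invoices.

Every event lands on a Tuesday or Wednesday (gaps cycle 1, 6, 1, 6, 1, 6).
So the schedule is: every Tuesday and Wednesday.
The following Wednesday is 1998-12-23.
The following Tuesday is 1998-12-29.
Next Wednesday: 1998-12-30.

1998-12-23, 1998-12-29, 1998-12-30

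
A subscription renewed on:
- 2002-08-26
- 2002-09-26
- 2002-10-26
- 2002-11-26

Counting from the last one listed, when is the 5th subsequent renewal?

2003-04-26

Gaps: 31, 30, 31 days — not constant. Every event is on the 26th of the month.
Pattern: the 26th of each month.
Next: December 2002 → 2002-12-26.
January 2003: 2003-01-26.
Next: February 2003 → 2003-02-26.
March 2003: 2003-03-26.
Next: April 2003 → 2003-04-26.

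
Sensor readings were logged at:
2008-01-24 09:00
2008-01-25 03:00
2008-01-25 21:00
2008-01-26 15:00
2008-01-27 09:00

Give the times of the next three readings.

2008-01-28 03:00, 2008-01-28 21:00, 2008-01-29 15:00

The interval is a steady 18 hours (18, 18, 18, 18).
2008-01-27 09:00 + 18 h = 2008-01-28 03:00.
2008-01-28 03:00 + 18 h = 2008-01-28 21:00.
2008-01-28 21:00 + 18 h = 2008-01-29 15:00.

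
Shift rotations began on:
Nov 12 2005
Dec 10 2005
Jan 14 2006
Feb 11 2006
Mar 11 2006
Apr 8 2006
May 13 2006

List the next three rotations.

All dates are Saturdays, 28, 35, 28, 28, 28, 35 days apart.
Specifically, the 2nd Saturday of each month.
June 2006 — 2nd Saturday is Jun 10 2006.
2nd Saturday of July 2006: Jul 8 2006.
2nd Saturday of August 2006: Aug 12 2006.

Jun 10 2006, Jul 8 2006, Aug 12 2006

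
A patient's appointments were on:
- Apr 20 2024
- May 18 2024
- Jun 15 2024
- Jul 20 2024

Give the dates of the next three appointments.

Aug 17 2024, Sep 21 2024, Oct 19 2024

These are Saturdays at 28- or 35-day spacing (28, 28, 35).
The pattern: 3rd Saturday of the month.
August 2024 — 3rd Saturday is Aug 17 2024.
3rd Saturday of September 2024: Sep 21 2024.
3rd Saturday of October 2024: Oct 19 2024.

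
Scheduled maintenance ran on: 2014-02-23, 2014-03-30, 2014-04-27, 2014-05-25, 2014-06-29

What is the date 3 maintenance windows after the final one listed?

Every date is a Sunday; gaps 35, 28, 28, 35 days.
Each is the last Sunday of its month (at least one falls on the 29th or later, ruling out '4th Sunday').
July 2014 ends with Sunday 2014-07-27.
August 2014 ends with Sunday 2014-08-31.
September 2014 ends with Sunday 2014-09-28.

2014-09-28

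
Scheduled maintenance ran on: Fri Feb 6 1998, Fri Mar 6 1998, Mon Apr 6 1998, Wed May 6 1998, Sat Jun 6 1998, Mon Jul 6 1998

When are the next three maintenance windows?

Thu Aug 6 1998, Sun Sep 6 1998, Tue Oct 6 1998

Each date is the 6th; the gaps (28, 31, 30, 31, 30) track the month lengths.
The rule is the 6th of each month.
August 1998: Thu Aug 6 1998.
Next: September 1998 → Sun Sep 6 1998.
October 1998: Tue Oct 6 1998.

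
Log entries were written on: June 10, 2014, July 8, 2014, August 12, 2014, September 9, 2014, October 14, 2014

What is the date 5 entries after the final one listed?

All dates are Tuesdays, 28, 35, 28, 35 days apart.
Specifically, the 2nd Tuesday of each month.
2nd Tuesday of November 2014: November 11, 2014.
December 2014 — 2nd Tuesday is December 9, 2014.
January 2015 — 2nd Tuesday is January 13, 2015.
February 2015 — 2nd Tuesday is February 10, 2015.
2nd Tuesday of March 2015: March 10, 2015.

March 10, 2015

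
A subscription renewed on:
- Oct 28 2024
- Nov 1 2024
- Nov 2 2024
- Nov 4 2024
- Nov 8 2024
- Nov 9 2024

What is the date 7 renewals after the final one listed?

Every event lands on a Monday or Friday or Saturday (gaps cycle 4, 1, 2, 4, 1).
So the schedule is: every Monday, Friday and Saturday.
Next Monday: Nov 11 2024.
The following Friday is Nov 15 2024.
Next Saturday: Nov 16 2024.
Next Monday: Nov 18 2024.
The following Friday is Nov 22 2024.
Next Saturday: Nov 23 2024.
Next Monday: Nov 25 2024.

Nov 25 2024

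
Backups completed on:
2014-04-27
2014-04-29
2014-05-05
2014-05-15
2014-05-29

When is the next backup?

The spacing grows by 4 each time: 2, 6, 10, 14 days.
Next gap: 18 days. 2014-05-29 + 18 days = 2014-06-16.

2014-06-16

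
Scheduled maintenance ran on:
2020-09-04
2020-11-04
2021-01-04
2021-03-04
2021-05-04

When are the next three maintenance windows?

2021-07-04, 2021-09-04, 2021-11-04

Gaps: 61, 61, 59, 61 days — not constant. Every event is on the 4th of the month.
Pattern: the 4th of every 2 months.
Next: July 2021 → 2021-07-04.
September 2021: 2021-09-04.
November 2021: 2021-11-04.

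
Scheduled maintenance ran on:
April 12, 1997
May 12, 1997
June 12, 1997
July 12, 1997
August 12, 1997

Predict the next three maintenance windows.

Each date is the 12th; the gaps (30, 31, 30, 31) track the month lengths.
The rule is the 12th of each month.
Next: September 1997 → September 12, 1997.
Next: October 1997 → October 12, 1997.
November 1997: November 12, 1997.

September 12, 1997; October 12, 1997; November 12, 1997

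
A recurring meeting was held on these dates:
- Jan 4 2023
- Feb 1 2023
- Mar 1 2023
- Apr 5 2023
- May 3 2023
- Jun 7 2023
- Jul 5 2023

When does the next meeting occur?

Aug 2 2023

All dates are Wednesdays, 28, 28, 35, 28, 35, 28 days apart.
Specifically, the 1st Wednesday of each month.
August 2023 — 1st Wednesday is Aug 2 2023.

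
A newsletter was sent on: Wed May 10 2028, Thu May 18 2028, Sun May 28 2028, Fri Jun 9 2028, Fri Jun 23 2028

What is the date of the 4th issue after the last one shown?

Intervals are 8, 10, 12, 14 days — an arithmetic progression with common difference 2.
Next gap: 16 days. Fri Jun 23 2028 + 16 days = Sun Jul 9 2028.
Next gap: 18 days. Sun Jul 9 2028 + 18 days = Thu Jul 27 2028.
Next gap: 20 days. Thu Jul 27 2028 + 20 days = Wed Aug 16 2028.
Next gap: 22 days. Wed Aug 16 2028 + 22 days = Thu Sep 7 2028.

Thu Sep 7 2028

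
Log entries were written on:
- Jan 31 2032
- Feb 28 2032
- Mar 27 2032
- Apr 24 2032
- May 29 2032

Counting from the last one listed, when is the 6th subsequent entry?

Nov 27 2032

Every date is a Saturday; gaps 28, 28, 28, 35 days.
Each is the last Saturday of its month (at least one falls on the 29th or later, ruling out '4th Saturday').
Last Saturday of June 2032: Jun 26 2032.
July 2032 ends with Saturday Jul 31 2032.
August 2032 ends with Saturday Aug 28 2032.
September 2032 ends with Saturday Sep 25 2032.
October 2032 ends with Saturday Oct 30 2032.
November 2032 ends with Saturday Nov 27 2032.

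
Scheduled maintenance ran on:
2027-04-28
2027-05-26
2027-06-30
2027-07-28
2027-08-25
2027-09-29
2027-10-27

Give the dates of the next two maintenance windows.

2027-11-24, 2027-12-29

These are Wednesdays with 28, 35, 28, 28, 35, 28-day gaps.
Each is the final Wednesday of its month — 2027-06-30 is past the 28th, so '4th Wednesday' doesn't fit.
November 2027 ends with Wednesday 2027-11-24.
December 2027 ends with Wednesday 2027-12-29.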